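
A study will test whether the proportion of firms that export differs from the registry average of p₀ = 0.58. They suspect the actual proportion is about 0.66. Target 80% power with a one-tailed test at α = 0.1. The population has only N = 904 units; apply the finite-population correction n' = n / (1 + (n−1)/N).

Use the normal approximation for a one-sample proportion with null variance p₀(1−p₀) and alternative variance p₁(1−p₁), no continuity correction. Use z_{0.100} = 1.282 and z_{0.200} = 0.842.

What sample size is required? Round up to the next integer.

n = [z_α·√(p₀q₀) + z_β·√(p₁q₁)]² / (p₁ − p₀)²
  = [1.282·√(0.58·0.42) + 0.842·√(0.66·0.34)]² / (0.08)²
  = [1.282·0.4936 + 0.842·0.4737]² / 0.0064
  = [1.0316]² / 0.0064
  = 166.28
Finite-population correction (N = 904): 166.28 / (1 + (166.28 − 1)/904) = 140.58.
Round up → n = 141.

n = 141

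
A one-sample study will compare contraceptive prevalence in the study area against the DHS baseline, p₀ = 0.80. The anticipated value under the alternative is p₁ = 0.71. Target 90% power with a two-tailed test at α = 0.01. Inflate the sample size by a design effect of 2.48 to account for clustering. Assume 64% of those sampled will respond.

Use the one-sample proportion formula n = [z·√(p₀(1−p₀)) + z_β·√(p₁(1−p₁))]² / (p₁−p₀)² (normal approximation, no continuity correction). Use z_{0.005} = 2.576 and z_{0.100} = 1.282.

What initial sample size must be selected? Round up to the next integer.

n = [z_{α/2}·√(p₀q₀) + z_β·√(p₁q₁)]² / (p₁ − p₀)²
  = [2.576·√(0.80·0.20) + 1.282·√(0.71·0.29)]² / (-0.09)²
  = [2.576·0.4000 + 1.282·0.4538]² / 0.0081
  = [1.6121]² / 0.0081
  = 320.86
Design effect: 2.48 × 320.86 = 795.72.
Adjust for 64% response: 795.72 / 0.64 = 1243.32.
Round up → n = 1244.

n = 1244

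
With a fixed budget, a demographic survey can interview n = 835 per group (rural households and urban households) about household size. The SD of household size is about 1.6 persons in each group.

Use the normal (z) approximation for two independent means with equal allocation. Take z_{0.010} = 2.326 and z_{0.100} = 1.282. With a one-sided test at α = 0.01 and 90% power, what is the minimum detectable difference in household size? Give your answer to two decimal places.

Minimum detectable difference ≈ 0.28 persons

δ = (z_α + z_β) · √((σ₁²+σ₂²)/n)
  = (2.326 + 1.282) · √(5.12/835)
  = 3.608 · √0.00613
  = 3.608 · 0.0783
  = 0.2825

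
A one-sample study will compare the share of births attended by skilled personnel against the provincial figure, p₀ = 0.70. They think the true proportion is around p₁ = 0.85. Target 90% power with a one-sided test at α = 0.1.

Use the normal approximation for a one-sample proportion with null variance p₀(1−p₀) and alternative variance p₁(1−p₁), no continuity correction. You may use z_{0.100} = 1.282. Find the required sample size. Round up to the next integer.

n = 49

n = [z_α·√(p₀q₀) + z_β·√(p₁q₁)]² / (p₁ − p₀)²
  = [1.282·√(0.70·0.30) + 1.282·√(0.85·0.15)]² / (0.15)²
  = [1.282·0.4583 + 1.282·0.3571]² / 0.0225
  = [1.0453]² / 0.0225
  = 48.56
Round up → n = 49.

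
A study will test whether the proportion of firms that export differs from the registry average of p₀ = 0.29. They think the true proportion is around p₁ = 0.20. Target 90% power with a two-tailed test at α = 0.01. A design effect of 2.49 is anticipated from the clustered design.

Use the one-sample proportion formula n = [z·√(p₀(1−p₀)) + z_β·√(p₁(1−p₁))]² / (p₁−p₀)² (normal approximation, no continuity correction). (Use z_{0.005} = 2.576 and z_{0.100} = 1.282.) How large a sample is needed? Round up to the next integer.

n = [z_{α/2}·√(p₀q₀) + z_β·√(p₁q₁)]² / (p₁ − p₀)²
  = [2.576·√(0.29·0.71) + 1.282·√(0.20·0.80)]² / (-0.09)²
  = [2.576·0.4538 + 1.282·0.4000]² / 0.0081
  = [1.6817]² / 0.0081
  = 349.15
Design effect: 2.49 × 349.15 = 869.37.
Round up → n = 870.

n = 870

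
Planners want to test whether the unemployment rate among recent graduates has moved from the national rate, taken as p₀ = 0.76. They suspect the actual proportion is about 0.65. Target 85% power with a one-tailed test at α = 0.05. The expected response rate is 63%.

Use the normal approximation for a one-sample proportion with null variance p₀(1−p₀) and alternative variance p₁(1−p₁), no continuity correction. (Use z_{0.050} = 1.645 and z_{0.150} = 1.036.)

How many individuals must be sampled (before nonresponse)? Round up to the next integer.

n = 188

n = [z_α·√(p₀q₀) + z_β·√(p₁q₁)]² / (p₁ − p₀)²
  = [1.645·√(0.76·0.24) + 1.036·√(0.65·0.35)]² / (-0.11)²
  = [1.645·0.4271 + 1.036·0.4770]² / 0.0121
  = [1.1967]² / 0.0121
  = 118.35
Adjust for 63% response: 118.35 / 0.63 = 187.86.
Round up → n = 188.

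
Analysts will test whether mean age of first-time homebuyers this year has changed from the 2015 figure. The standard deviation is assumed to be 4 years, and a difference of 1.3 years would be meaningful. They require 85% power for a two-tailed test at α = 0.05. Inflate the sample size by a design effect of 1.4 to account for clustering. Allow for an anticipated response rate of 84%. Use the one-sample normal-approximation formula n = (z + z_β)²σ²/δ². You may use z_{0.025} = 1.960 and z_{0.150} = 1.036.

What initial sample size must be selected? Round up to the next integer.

n = 142

n = (z_{α/2} + z_β)² · σ² / δ²
  = (1.960 + 1.036)² · 4² / 1.3²
  = 8.9760 · 16 / 1.69
  = 84.98
Design effect: 1.4 × 84.98 = 118.97.
Adjust for 84% response: 118.97 / 0.84 = 141.63.
Round up → n = 142.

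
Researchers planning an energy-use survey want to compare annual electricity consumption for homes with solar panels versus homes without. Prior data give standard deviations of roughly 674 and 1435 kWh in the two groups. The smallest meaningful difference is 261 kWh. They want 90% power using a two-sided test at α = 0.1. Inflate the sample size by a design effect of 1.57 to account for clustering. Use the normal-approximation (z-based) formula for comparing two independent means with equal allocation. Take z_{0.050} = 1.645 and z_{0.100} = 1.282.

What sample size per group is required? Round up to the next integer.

n = 497 per group

n = (z_{α/2} + z_β)² · (σ₁² + σ₂²) / δ²
  = (1.645 + 1.282)² · (674² + 1435² = 2513501) / 261²
  = 8.5673 · 2513501 / 68121
  = 316.11
Design effect: 1.57 × 316.11 = 496.30.
Round up → n = 497 per group.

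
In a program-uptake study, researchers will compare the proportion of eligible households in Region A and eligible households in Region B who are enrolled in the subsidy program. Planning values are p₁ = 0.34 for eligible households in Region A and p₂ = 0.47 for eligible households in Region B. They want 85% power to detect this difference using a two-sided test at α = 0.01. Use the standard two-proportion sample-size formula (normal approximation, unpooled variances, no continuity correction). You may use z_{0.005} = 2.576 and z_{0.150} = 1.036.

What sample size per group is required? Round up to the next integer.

n = (z_{α/2} + z_β)² · [p₁(1−p₁) + p₂(1−p₂)] / (p₁ − p₂)²
  = (2.576 + 1.036)² · (0.34·0.66 + 0.47·0.53) / (-0.13)²
  = (3.612)² · (0.2244 + 0.2491) / 0.0169
  = 13.0465 · 0.4735 / 0.0169
  = 365.53
Round up → n = 366 per group.

n = 366 per group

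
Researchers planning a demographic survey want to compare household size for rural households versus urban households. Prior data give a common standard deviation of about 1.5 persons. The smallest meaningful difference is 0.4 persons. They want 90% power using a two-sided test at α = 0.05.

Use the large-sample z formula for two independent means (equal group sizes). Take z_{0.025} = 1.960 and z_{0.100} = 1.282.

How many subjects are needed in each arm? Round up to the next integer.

n = (z_{α/2} + z_β)² · (σ₁² + σ₂²) / δ²
  = (1.960 + 1.282)² · (2·1.5² = 4.5) / 0.4²
  = 10.5106 · 4.5 / 0.16
  = 295.61
Round up → n = 296 per group.

n = 296 per group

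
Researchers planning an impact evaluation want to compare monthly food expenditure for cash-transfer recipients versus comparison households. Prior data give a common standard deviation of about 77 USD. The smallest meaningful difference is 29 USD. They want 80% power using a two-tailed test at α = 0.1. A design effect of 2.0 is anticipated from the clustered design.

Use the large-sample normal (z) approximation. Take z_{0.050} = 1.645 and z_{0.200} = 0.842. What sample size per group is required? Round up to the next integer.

n = (z_{α/2} + z_β)² · (σ₁² + σ₂²) / δ²
  = (1.645 + 0.842)² · (2·77² = 11858) / 29²
  = 6.1852 · 11858 / 841
  = 87.21
Design effect: 2.0 × 87.21 = 174.42.
Round up → n = 175 per group.

n = 175 per group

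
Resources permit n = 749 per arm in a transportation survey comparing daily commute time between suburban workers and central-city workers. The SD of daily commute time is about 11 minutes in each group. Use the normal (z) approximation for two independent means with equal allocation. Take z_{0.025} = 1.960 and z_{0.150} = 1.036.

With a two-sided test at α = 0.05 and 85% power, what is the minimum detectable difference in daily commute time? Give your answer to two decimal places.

Minimum detectable difference ≈ 1.70 minutes

δ = (z_{α/2} + z_β) · √((σ₁²+σ₂²)/n)
  = (1.960 + 1.036) · √(242/749)
  = 2.996 · √0.3231
  = 2.996 · 0.5684
  = 1.7030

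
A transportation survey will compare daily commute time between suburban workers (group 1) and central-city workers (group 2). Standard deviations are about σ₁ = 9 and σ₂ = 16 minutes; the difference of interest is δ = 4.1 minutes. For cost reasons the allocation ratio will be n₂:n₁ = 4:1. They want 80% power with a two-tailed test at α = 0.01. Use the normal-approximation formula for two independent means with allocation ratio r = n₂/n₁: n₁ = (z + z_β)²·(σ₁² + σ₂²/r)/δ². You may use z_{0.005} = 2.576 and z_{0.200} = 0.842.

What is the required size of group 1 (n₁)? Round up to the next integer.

n₁ = (z_{α/2} + z_β)² · (σ₁² + σ₂²/r) / δ²
   = (2.576 + 0.842)² · (9² + 16²/4) / 4.1²
   = 11.6827 · (81 + 64) / 16.81
   = 11.6827 · 145 / 16.81
   = 100.77
Round up → n₁ = 101; n₂ = r·n₁ = 4 × 101 = 404.

n₁ = 101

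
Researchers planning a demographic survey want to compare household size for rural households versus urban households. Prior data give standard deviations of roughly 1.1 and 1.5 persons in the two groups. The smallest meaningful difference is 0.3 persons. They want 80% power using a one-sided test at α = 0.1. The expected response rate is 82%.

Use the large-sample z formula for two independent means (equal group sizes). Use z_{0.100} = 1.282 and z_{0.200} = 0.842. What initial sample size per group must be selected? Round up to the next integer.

n = (z_α + z_β)² · (σ₁² + σ₂²) / δ²
  = (1.282 + 0.842)² · (1.1² + 1.5² = 3.46) / 0.3²
  = 4.5114 · 3.46 / 0.09
  = 173.44
Adjust for 82% response: 173.44 / 0.82 = 211.51.
Round up → n = 212 per group.

n = 212 per group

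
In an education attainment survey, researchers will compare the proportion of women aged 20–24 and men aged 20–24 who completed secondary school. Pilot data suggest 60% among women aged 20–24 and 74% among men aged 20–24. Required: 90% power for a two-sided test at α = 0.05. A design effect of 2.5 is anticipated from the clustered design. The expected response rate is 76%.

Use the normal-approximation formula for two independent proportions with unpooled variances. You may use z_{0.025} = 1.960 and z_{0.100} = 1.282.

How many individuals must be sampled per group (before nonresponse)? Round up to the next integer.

n = 763 per group

n = (z_{α/2} + z_β)² · [p₁(1−p₁) + p₂(1−p₂)] / (p₁ − p₂)²
  = (1.960 + 1.282)² · (0.60·0.40 + 0.74·0.26) / (-0.14)²
  = (3.242)² · (0.2400 + 0.1924) / 0.0196
  = 10.5106 · 0.4324 / 0.0196
  = 231.88
Design effect: 2.5 × 231.88 = 579.69.
Adjust for 76% response: 579.69 / 0.76 = 762.75.
Round up → n = 763 per group.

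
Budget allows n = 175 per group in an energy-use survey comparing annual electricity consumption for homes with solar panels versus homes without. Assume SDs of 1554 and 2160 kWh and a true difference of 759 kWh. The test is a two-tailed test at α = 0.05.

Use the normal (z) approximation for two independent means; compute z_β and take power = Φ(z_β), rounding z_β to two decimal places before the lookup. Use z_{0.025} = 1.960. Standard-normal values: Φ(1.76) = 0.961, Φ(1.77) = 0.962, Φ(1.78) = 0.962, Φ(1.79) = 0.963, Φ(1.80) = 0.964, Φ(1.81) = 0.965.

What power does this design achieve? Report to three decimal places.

Power ≈ 0.965

z_β = δ·√(n/(σ₁²+σ₂²)) − z_{α/2}
    = 759 · √(175/7080516) − 1.960
    = 759 · 0.00497 − 1.960
    = 3.7734 − 1.960 = 1.8134 → 1.81
Power = Φ(1.81) = 0.965.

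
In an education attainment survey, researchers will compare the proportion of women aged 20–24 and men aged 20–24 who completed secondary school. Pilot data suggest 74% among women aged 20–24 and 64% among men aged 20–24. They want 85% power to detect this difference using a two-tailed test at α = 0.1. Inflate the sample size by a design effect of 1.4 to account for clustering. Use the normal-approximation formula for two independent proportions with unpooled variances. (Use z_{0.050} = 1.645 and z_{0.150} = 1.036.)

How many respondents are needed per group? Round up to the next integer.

n = 426 per group

n = (z_{α/2} + z_β)² · [p₁(1−p₁) + p₂(1−p₂)] / (p₁ − p₂)²
  = (1.645 + 1.036)² · (0.74·0.26 + 0.64·0.36) / (0.10)²
  = (2.681)² · (0.1924 + 0.2304) / 0.0100
  = 7.1878 · 0.4228 / 0.0100
  = 303.90
Design effect: 1.4 × 303.90 = 425.46.
Round up → n = 426 per group.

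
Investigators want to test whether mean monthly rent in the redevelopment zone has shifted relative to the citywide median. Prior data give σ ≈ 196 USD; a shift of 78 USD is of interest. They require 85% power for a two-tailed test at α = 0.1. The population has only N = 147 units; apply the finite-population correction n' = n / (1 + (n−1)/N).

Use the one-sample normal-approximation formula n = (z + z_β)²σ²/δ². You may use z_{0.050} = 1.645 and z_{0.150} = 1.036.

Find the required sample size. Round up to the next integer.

n = (z_{α/2} + z_β)² · σ² / δ²
  = (1.645 + 1.036)² · 196² / 78²
  = 7.1878 · 38416 / 6084
  = 45.39
Finite-population correction (N = 147): 45.39 / (1 + (45.39 − 1)/147) = 34.86.
Round up → n = 35.

n = 35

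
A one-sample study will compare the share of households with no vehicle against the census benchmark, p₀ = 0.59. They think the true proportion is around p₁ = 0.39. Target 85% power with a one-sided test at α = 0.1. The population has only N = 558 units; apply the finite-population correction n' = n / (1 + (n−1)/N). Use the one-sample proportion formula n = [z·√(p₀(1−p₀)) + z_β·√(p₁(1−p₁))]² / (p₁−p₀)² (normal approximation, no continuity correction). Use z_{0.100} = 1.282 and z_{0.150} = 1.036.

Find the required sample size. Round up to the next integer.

n = [z_α·√(p₀q₀) + z_β·√(p₁q₁)]² / (p₁ − p₀)²
  = [1.282·√(0.59·0.41) + 1.036·√(0.39·0.61)]² / (-0.20)²
  = [1.282·0.4918 + 1.036·0.4877]² / 0.0400
  = [1.1358]² / 0.0400
  = 32.25
Finite-population correction (N = 558): 32.25 / (1 + (32.25 − 1)/558) = 30.54.
Round up → n = 31.

n = 31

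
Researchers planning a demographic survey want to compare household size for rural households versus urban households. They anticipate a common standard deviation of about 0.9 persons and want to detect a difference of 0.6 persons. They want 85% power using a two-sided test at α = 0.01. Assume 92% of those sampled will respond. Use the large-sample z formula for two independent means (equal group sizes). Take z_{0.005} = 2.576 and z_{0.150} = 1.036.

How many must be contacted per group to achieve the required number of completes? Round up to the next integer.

n = (z_{α/2} + z_β)² · (σ₁² + σ₂²) / δ²
  = (2.576 + 1.036)² · (2·0.9² = 1.62) / 0.6²
  = 13.0465 · 1.62 / 0.36
  = 58.71
Adjust for 92% response: 58.71 / 0.92 = 63.81.
Round up → n = 64 per group.

n = 64 per group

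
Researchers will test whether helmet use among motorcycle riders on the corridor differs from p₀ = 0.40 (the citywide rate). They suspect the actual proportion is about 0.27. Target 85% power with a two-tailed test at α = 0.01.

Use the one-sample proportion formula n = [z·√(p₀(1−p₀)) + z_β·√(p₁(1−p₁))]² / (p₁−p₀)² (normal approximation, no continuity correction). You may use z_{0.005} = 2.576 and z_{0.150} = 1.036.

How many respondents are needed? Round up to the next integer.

n = 176

n = [z_{α/2}·√(p₀q₀) + z_β·√(p₁q₁)]² / (p₁ − p₀)²
  = [2.576·√(0.40·0.60) + 1.036·√(0.27·0.73)]² / (-0.13)²
  = [2.576·0.4899 + 1.036·0.4440]² / 0.0169
  = [1.7219]² / 0.0169
  = 175.44
Round up → n = 176.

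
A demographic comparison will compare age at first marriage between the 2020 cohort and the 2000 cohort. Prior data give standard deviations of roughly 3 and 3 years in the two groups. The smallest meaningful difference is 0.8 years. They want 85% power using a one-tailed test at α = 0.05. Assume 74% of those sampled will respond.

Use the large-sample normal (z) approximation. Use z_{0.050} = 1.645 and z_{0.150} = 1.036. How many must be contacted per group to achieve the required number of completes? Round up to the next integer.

n = (z_α + z_β)² · (σ₁² + σ₂²) / δ²
  = (1.645 + 1.036)² · (3² + 3² = 18) / 0.8²
  = 7.1878 · 18 / 0.64
  = 202.16
Adjust for 74% response: 202.16 / 0.74 = 273.18.
Round up → n = 274 per group.

n = 274 per group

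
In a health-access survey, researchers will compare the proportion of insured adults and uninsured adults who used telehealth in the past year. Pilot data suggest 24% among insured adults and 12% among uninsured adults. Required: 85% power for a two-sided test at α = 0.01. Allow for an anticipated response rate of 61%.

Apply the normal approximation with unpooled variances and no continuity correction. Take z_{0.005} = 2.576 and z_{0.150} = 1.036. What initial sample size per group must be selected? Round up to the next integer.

n = 428 per group

n = (z_{α/2} + z_β)² · [p₁(1−p₁) + p₂(1−p₂)] / (p₁ − p₂)²
  = (2.576 + 1.036)² · (0.24·0.76 + 0.12·0.88) / (0.12)²
  = (3.612)² · (0.1824 + 0.1056) / 0.0144
  = 13.0465 · 0.2880 / 0.0144
  = 260.93
Adjust for 61% response: 260.93 / 0.61 = 427.76.
Round up → n = 428 per group.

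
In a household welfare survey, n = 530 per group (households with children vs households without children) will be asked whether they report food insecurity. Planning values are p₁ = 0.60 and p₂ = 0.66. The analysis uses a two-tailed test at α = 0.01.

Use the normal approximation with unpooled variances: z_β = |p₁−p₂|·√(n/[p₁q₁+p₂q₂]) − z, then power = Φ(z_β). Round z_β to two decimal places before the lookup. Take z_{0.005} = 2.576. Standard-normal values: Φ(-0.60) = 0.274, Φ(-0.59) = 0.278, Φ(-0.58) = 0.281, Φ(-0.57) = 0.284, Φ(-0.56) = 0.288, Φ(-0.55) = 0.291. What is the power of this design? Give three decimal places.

Power ≈ 0.291

z_β = |p₁−p₂|·√(n/[p₁q₁+p₂q₂]) − z_{α/2}
    = 0.06 · √(530/0.4644) − 2.576
    = 0.06 · 33.7825 − 2.576
    = 2.0270 − 2.576 = -0.5490 → -0.55
Power = Φ(-0.55) = 0.291.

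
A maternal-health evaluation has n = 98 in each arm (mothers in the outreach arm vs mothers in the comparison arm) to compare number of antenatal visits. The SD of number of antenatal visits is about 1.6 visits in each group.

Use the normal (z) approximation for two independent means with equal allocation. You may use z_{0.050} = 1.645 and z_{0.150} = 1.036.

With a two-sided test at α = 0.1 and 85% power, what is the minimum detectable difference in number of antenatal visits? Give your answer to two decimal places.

Minimum detectable difference ≈ 0.61 visits

δ = (z_{α/2} + z_β) · √((σ₁²+σ₂²)/n)
  = (1.645 + 1.036) · √(5.12/98)
  = 2.681 · √0.05224
  = 2.681 · 0.2286
  = 0.6128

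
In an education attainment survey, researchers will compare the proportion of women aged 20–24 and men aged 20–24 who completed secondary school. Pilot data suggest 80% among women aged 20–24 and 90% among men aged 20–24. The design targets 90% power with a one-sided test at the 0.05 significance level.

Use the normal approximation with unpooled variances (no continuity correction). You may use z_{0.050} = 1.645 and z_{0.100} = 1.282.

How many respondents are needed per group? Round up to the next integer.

n = (z_α + z_β)² · [p₁(1−p₁) + p₂(1−p₂)] / (p₁ − p₂)²
  = (1.645 + 1.282)² · (0.80·0.20 + 0.90·0.10) / (-0.10)²
  = (2.927)² · (0.1600 + 0.0900) / 0.0100
  = 8.5673 · 0.2500 / 0.0100
  = 214.18
Round up → n = 215 per group.

n = 215 per group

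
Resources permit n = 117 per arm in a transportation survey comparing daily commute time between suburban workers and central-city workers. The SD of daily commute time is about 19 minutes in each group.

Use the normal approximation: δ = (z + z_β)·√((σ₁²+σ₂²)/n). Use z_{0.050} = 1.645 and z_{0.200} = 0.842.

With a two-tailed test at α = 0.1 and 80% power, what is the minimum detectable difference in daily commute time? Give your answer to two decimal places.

Minimum detectable difference ≈ 6.18 minutes

δ = (z_{α/2} + z_β) · √((σ₁²+σ₂²)/n)
  = (1.645 + 0.842) · √(722/117)
  = 2.487 · √6.1709
  = 2.487 · 2.4841
  = 6.1781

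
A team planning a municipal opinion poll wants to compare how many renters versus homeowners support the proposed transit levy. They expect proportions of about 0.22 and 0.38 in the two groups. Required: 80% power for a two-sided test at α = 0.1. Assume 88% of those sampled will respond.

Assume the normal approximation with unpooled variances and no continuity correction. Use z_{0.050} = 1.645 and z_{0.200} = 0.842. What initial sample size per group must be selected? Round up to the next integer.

n = 112 per group

n = (z_{α/2} + z_β)² · [p₁(1−p₁) + p₂(1−p₂)] / (p₁ − p₂)²
  = (1.645 + 0.842)² · (0.22·0.78 + 0.38·0.62) / (-0.16)²
  = (2.487)² · (0.1716 + 0.2356) / 0.0256
  = 6.1852 · 0.4072 / 0.0256
  = 98.38
Adjust for 88% response: 98.38 / 0.88 = 111.80.
Round up → n = 112 per group.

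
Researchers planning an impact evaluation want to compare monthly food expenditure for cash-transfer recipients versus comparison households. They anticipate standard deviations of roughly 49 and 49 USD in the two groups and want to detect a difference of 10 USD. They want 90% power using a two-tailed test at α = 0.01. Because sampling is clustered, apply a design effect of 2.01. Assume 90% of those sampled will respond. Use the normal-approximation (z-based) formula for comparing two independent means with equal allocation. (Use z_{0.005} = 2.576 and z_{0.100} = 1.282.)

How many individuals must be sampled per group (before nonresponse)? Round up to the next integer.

n = 1597 per group

n = (z_{α/2} + z_β)² · (σ₁² + σ₂²) / δ²
  = (2.576 + 1.282)² · (49² + 49² = 4802) / 10²
  = 14.8842 · 4802 / 100
  = 714.74
Design effect: 2.01 × 714.74 = 1436.62.
Adjust for 90% response: 1436.62 / 0.90 = 1596.25.
Round up → n = 1597 per group.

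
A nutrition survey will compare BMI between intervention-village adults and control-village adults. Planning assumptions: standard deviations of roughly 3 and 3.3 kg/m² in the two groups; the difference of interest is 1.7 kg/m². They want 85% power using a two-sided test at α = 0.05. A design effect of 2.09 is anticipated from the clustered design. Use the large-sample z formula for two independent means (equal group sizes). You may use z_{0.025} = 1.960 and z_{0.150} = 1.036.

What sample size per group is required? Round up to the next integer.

n = 130 per group

n = (z_{α/2} + z_β)² · (σ₁² + σ₂²) / δ²
  = (1.960 + 1.036)² · (3² + 3.3² = 19.89) / 1.7²
  = 8.9760 · 19.89 / 2.89
  = 61.78
Design effect: 2.09 × 61.78 = 129.11.
Round up → n = 130 per group.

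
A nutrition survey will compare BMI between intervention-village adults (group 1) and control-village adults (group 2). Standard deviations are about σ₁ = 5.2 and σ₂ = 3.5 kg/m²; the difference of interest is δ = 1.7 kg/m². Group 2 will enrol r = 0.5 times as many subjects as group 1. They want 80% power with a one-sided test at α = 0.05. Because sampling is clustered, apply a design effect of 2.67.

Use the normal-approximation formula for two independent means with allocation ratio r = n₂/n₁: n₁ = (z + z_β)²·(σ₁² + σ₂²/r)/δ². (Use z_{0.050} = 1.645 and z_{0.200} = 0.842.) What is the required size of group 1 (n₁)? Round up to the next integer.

n₁ = (z_α + z_β)² · (σ₁² + σ₂²/r) / δ²
   = (1.645 + 0.842)² · (5.2² + 3.5²/0.5) / 1.7²
   = 6.1852 · (27.04 + 24.5) / 2.89
   = 6.1852 · 51.54 / 2.89
   = 110.31
Design effect: 2.67 × 110.31 = 294.52.
Round up → n₁ = 295; n₂ = r·n₁ = 0.5 × 295 = 148.

n₁ = 295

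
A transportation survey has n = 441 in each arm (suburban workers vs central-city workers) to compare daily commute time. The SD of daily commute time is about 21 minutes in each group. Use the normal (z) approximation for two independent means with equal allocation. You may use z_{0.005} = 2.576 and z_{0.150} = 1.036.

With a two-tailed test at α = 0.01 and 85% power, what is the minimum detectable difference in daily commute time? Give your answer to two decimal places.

Minimum detectable difference ≈ 5.11 minutes

δ = (z_{α/2} + z_β) · √((σ₁²+σ₂²)/n)
  = (2.576 + 1.036) · √(882/441)
  = 3.612 · √2
  = 3.612 · 1.4142
  = 5.1081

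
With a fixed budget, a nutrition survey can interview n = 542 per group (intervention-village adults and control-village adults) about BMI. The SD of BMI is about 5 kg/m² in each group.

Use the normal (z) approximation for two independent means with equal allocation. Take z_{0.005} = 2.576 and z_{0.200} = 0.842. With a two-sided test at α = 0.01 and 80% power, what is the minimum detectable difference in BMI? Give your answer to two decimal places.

Minimum detectable difference ≈ 1.04 kg/m²

δ = (z_{α/2} + z_β) · √((σ₁²+σ₂²)/n)
  = (2.576 + 0.842) · √(50/542)
  = 3.418 · √0.09225
  = 3.418 · 0.3037
  = 1.0381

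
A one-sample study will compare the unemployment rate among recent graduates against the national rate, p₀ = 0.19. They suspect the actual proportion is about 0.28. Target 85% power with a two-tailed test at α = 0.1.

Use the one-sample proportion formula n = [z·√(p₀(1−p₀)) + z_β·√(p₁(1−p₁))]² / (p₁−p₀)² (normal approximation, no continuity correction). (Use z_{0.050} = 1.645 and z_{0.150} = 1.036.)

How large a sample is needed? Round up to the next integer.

n = 153

n = [z_{α/2}·√(p₀q₀) + z_β·√(p₁q₁)]² / (p₁ − p₀)²
  = [1.645·√(0.19·0.81) + 1.036·√(0.28·0.72)]² / (0.09)²
  = [1.645·0.3923 + 1.036·0.4490]² / 0.0081
  = [1.1105]² / 0.0081
  = 152.25
Round up → n = 153.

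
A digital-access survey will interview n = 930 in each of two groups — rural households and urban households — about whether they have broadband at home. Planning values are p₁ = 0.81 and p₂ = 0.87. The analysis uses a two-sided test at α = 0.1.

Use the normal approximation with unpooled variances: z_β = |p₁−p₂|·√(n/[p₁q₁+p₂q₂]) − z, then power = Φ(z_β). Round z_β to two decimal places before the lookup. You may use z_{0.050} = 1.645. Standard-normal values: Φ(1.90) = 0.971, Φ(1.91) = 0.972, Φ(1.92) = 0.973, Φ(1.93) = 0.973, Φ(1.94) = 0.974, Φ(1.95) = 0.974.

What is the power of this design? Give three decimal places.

z_β = |p₁−p₂|·√(n/[p₁q₁+p₂q₂]) − z_{α/2}
    = 0.06 · √(930/0.2670) − 1.645
    = 0.06 · 59.0182 − 1.645
    = 3.5411 − 1.645 = 1.8961 → 1.90
Power = Φ(1.90) = 0.971.

Power ≈ 0.971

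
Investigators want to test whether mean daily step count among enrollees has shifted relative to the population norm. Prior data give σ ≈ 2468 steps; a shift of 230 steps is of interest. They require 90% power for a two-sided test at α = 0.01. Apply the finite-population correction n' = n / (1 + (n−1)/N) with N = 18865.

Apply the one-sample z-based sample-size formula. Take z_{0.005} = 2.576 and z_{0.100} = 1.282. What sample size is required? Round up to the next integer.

n = (z_{α/2} + z_β)² · σ² / δ²
  = (2.576 + 1.282)² · 2468² / 230²
  = 14.8842 · 6091024 / 52900
  = 1713.80
Finite-population correction (N = 18865): 1713.80 / (1 + (1713.80 − 1)/18865) = 1571.15.
Round up → n = 1572.

n = 1572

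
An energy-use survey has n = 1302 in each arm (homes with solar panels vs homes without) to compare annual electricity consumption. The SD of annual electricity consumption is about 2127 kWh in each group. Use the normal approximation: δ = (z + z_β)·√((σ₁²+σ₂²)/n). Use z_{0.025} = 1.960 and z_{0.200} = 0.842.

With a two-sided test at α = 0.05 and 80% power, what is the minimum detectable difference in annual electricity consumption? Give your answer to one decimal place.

δ = (z_{α/2} + z_β) · √((σ₁²+σ₂²)/n)
  = (1.960 + 0.842) · √(9048258/1302)
  = 2.802 · √6949.5
  = 2.802 · 83.3637
  = 233.5851

Minimum detectable difference ≈ 233.6 kWh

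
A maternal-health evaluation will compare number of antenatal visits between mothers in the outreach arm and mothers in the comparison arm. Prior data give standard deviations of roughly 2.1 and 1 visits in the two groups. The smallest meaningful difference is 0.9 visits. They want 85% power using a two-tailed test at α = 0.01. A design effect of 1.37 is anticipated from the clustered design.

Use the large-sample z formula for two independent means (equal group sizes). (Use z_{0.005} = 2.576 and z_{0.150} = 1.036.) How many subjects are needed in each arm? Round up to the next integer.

n = 120 per group

n = (z_{α/2} + z_β)² · (σ₁² + σ₂²) / δ²
  = (2.576 + 1.036)² · (2.1² + 1² = 5.41) / 0.9²
  = 13.0465 · 5.41 / 0.81
  = 87.14
Design effect: 1.37 × 87.14 = 119.38.
Round up → n = 120 per group.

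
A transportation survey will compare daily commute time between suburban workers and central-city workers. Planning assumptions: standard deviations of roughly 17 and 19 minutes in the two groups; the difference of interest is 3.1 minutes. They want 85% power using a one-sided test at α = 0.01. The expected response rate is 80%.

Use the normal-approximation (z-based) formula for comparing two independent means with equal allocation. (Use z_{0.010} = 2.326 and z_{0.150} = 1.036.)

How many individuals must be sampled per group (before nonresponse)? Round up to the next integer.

n = (z_α + z_β)² · (σ₁² + σ₂²) / δ²
  = (2.326 + 1.036)² · (17² + 19² = 650) / 3.1²
  = 11.3030 · 650 / 9.61
  = 764.51
Adjust for 80% response: 764.51 / 0.80 = 955.64.
Round up → n = 956 per group.

n = 956 per group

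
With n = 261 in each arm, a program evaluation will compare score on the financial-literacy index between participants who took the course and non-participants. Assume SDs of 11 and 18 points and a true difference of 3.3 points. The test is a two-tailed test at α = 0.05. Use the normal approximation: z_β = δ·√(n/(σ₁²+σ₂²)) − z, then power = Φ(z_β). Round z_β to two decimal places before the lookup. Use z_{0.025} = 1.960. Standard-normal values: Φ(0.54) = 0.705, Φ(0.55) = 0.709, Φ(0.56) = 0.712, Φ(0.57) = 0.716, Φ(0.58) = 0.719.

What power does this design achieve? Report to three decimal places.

Power ≈ 0.716

z_β = δ·√(n/(σ₁²+σ₂²)) − z_{α/2}
    = 3.3 · √(261/445) − 1.960
    = 3.3 · 0.76584 − 1.960
    = 2.5273 − 1.960 = 0.5673 → 0.57
Power = Φ(0.57) = 0.716.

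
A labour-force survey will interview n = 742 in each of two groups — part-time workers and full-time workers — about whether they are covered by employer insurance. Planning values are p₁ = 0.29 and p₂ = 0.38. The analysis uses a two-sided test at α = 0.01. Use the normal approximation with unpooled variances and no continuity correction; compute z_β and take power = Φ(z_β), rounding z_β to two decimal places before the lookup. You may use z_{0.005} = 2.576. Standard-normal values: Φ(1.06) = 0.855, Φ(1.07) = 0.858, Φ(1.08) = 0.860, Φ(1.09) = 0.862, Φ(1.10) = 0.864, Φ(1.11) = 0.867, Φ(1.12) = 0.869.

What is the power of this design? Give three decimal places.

Power ≈ 0.867

z_β = |p₁−p₂|·√(n/[p₁q₁+p₂q₂]) − z_{α/2}
    = 0.09 · √(742/0.4415) − 2.576
    = 0.09 · 40.9955 − 2.576
    = 3.6896 − 2.576 = 1.1136 → 1.11
Power = Φ(1.11) = 0.867.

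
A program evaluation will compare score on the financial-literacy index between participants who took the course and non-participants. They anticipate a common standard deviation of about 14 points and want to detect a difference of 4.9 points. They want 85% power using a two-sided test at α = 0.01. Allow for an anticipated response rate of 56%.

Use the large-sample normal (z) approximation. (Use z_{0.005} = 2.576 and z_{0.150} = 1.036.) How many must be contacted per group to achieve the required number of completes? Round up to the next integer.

n = 381 per group

n = (z_{α/2} + z_β)² · (σ₁² + σ₂²) / δ²
  = (2.576 + 1.036)² · (2·14² = 392) / 4.9²
  = 13.0465 · 392 / 24.01
  = 213.00
Adjust for 56% response: 213.00 / 0.56 = 380.37.
Round up → n = 381 per group.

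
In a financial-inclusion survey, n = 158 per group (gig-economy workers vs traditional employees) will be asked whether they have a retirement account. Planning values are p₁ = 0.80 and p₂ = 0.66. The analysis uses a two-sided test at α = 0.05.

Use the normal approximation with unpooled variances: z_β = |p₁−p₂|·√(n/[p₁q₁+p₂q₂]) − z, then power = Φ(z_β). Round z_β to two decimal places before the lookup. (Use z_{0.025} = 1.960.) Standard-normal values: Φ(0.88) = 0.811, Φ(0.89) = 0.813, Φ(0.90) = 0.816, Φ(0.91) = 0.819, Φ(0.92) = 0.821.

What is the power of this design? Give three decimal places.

z_β = |p₁−p₂|·√(n/[p₁q₁+p₂q₂]) − z_{α/2}
    = 0.14 · √(158/0.3844) − 1.960
    = 0.14 · 20.2739 − 1.960
    = 2.8383 − 1.960 = 0.8783 → 0.88
Power = Φ(0.88) = 0.811.

Power ≈ 0.811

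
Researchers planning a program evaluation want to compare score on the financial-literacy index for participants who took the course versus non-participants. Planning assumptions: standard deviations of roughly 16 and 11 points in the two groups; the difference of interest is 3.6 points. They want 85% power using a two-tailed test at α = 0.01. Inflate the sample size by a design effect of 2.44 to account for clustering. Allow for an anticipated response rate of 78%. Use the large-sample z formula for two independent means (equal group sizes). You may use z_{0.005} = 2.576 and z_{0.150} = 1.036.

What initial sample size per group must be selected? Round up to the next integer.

n = (z_{α/2} + z_β)² · (σ₁² + σ₂²) / δ²
  = (2.576 + 1.036)² · (16² + 11² = 377) / 3.6²
  = 13.0465 · 377 / 12.96
  = 379.52
Design effect: 2.44 × 379.52 = 926.02.
Adjust for 78% response: 926.02 / 0.78 = 1187.21.
Round up → n = 1188 per group.

n = 1188 per group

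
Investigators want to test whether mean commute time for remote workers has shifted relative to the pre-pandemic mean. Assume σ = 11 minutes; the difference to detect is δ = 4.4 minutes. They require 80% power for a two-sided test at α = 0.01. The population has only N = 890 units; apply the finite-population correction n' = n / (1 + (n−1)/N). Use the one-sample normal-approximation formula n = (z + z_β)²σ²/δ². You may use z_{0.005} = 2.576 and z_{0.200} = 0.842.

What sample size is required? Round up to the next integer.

n = 68

n = (z_{α/2} + z_β)² · σ² / δ²
  = (2.576 + 0.842)² · 11² / 4.4²
  = 11.6827 · 121 / 19.36
  = 73.02
Finite-population correction (N = 890): 73.02 / (1 + (73.02 − 1)/890) = 67.55.
Round up → n = 68.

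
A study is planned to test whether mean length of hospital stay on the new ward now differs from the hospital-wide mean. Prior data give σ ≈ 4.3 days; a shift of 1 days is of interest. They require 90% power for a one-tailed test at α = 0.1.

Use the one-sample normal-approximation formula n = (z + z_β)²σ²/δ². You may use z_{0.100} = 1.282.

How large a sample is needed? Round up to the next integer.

n = (z_α + z_β)² · σ² / δ²
  = (1.282 + 1.282)² · 4.3² / 1²
  = 6.5741 · 18.49 / 1
  = 121.56
Round up → n = 122.

n = 122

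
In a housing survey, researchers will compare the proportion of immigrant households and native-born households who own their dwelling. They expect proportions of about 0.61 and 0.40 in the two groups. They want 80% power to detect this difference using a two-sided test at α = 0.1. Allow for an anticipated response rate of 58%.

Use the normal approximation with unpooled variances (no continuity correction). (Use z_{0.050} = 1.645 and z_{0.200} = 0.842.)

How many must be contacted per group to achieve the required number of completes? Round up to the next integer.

n = 116 per group

n = (z_{α/2} + z_β)² · [p₁(1−p₁) + p₂(1−p₂)] / (p₁ − p₂)²
  = (1.645 + 0.842)² · (0.61·0.39 + 0.40·0.60) / (0.21)²
  = (2.487)² · (0.2379 + 0.2400) / 0.0441
  = 6.1852 · 0.4779 / 0.0441
  = 67.03
Adjust for 58% response: 67.03 / 0.58 = 115.56.
Round up → n = 116 per group.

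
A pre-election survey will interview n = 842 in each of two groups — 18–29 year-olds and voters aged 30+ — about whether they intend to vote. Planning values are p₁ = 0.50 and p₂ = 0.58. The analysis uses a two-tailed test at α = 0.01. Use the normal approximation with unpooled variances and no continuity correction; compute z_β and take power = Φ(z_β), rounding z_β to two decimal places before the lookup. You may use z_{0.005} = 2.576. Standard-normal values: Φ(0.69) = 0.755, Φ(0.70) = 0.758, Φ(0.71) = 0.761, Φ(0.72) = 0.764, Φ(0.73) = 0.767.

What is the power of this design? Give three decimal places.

z_β = |p₁−p₂|·√(n/[p₁q₁+p₂q₂]) − z_{α/2}
    = 0.08 · √(842/0.4936) − 2.576
    = 0.08 · 41.3018 − 2.576
    = 3.3041 − 2.576 = 0.7281 → 0.73
Power = Φ(0.73) = 0.767.

Power ≈ 0.767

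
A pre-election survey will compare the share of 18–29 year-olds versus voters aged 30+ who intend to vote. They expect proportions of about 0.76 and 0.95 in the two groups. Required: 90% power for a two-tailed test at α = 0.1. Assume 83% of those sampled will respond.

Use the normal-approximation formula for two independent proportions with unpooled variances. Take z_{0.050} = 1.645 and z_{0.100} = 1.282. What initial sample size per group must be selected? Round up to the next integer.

n = 66 per group

n = (z_{α/2} + z_β)² · [p₁(1−p₁) + p₂(1−p₂)] / (p₁ − p₂)²
  = (1.645 + 1.282)² · (0.76·0.24 + 0.95·0.05) / (-0.19)²
  = (2.927)² · (0.1824 + 0.0475) / 0.0361
  = 8.5673 · 0.2299 / 0.0361
  = 54.56
Adjust for 83% response: 54.56 / 0.83 = 65.74.
Round up → n = 66 per group.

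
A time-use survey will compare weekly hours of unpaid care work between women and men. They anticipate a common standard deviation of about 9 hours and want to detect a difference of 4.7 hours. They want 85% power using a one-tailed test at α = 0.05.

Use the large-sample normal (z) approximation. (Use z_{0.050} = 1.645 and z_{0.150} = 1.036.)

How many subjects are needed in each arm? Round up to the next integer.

n = (z_α + z_β)² · (σ₁² + σ₂²) / δ²
  = (1.645 + 1.036)² · (2·9² = 162) / 4.7²
  = 7.1878 · 162 / 22.09
  = 52.71
Round up → n = 53 per group.

n = 53 per group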